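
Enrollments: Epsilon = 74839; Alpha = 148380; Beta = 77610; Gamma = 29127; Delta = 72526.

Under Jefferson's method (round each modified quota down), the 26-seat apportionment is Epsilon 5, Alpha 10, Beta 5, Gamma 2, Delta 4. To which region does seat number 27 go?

Delta

Priority for the next seat is population ÷ (current seats + 1).
Priorities: Epsilon 12473.167, Alpha 13489.091, Beta 12935.000, Gamma 9709.000, Delta 14505.200.
Highest priority: Delta.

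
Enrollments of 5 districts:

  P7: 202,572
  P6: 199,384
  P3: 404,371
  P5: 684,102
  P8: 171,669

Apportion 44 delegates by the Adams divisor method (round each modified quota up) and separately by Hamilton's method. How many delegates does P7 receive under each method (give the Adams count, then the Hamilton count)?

Adams: P7 6, P6 5, P3 11, P5 17, P8 5.
Hamilton: P7 5, P6 5, P3 11, P5 18, P8 5.
P7 gets 6 under Adams and 5 under Hamilton.

6 and 5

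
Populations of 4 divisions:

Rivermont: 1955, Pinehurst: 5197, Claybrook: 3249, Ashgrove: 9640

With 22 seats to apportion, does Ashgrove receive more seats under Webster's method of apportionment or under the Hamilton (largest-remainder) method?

Hamilton

Webster: Rivermont 2, Pinehurst 6, Claybrook 4, Ashgrove 10.
Hamilton: Rivermont 2, Pinehurst 6, Claybrook 3, Ashgrove 11.
Ashgrove gets 10 under Webster and 11 under Hamilton.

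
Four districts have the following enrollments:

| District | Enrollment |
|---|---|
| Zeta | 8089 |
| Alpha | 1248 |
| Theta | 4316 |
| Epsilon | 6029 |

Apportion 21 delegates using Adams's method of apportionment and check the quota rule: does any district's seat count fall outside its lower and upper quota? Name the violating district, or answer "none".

none

Standard quotas: Zeta 8.631, Alpha 1.332, Theta 4.605, Epsilon 6.433.
Adams allocation: Zeta 8, Alpha 2, Theta 5, Epsilon 6.
Every allocation lies between the lower and upper quota.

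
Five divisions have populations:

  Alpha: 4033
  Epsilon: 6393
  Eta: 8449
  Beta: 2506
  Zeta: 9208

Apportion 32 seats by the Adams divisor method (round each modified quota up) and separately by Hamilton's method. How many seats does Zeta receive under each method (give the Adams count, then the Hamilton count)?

Adams: Alpha 4, Epsilon 7, Eta 9, Beta 3, Zeta 9.
Hamilton: Alpha 4, Epsilon 7, Eta 9, Beta 2, Zeta 10.
Zeta gets 9 under Adams and 10 under Hamilton.

9 and 10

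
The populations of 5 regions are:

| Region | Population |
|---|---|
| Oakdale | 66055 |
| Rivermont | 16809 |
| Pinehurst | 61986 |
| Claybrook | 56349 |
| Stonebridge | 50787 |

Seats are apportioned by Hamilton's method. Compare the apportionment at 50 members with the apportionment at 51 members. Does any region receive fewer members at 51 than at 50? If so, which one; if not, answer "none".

Rivermont

At 50 seats: Oakdale 13, Rivermont 4, Pinehurst 12, Claybrook 11, Stonebridge 10.
At 51 seats: Oakdale 13, Rivermont 3, Pinehurst 13, Claybrook 12, Stonebridge 10.
Rivermont drops from 4 to 3.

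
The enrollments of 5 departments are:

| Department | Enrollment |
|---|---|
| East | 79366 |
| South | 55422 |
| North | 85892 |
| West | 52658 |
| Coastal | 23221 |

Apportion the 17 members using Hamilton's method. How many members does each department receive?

The standard divisor is 296559/17 ≈ 17444.647.
Standard quotas: East 4.5496, South 3.1770, North 4.9237, West 3.0186, Coastal 1.3311.
Lower quotas: East 4, South 3, North 4, West 3, Coastal 1 (sum 15, leaving 2 seats).
Remainders in descending order: North 0.9237, East 0.5496, Coastal 0.3311, South 0.1770, West 0.0186.
The surplus seats go to North, East.

East=5; South=3; North=5; West=3; Coastal=1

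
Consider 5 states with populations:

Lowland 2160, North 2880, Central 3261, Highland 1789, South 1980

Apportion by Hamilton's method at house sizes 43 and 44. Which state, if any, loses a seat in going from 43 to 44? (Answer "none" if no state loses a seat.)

At 43 seats: Lowland 8, North 10, Central 12, Highland 6, South 7.
At 44 seats: Lowland 8, North 10, Central 12, Highland 7, South 7.
No state's allocation decreased.

none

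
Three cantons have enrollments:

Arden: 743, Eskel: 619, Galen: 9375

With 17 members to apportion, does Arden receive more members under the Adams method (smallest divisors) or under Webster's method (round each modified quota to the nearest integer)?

Adams

Adams: Arden 2, Eskel 1, Galen 14.
Webster: Arden 1, Eskel 1, Galen 15.
Arden gets 2 under Adams and 1 under Webster.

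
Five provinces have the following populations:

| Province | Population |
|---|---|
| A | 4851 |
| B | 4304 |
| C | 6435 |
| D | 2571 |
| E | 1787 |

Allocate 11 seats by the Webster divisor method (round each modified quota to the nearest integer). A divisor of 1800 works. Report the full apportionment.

A=3, B=2, C=4, D=1, E=1

With modified divisor 1800: modified quotas A 2.695, B 2.391, C 3.575, D 1.428, E 0.993.
Rounding to the nearest integer: A 3, B 2, C 4, D 1, E 1 (total 11).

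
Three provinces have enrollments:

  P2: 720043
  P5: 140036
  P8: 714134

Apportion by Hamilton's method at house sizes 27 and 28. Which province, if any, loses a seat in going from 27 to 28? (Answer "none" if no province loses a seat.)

At 27 seats: P2 12, P5 3, P8 12.
At 28 seats: P2 13, P5 2, P8 13.
P5 drops from 3 to 2.

P5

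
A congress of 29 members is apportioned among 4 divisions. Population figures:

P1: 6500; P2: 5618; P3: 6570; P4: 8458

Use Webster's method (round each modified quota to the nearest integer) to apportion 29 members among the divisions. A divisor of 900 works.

P1=7, P2=6, P3=7, P4=9

With modified divisor 900: modified quotas P1 7.222, P2 6.242, P3 7.300, P4 9.398.
Rounding to the nearest integer: P1 7, P2 6, P3 7, P4 9 (total 29).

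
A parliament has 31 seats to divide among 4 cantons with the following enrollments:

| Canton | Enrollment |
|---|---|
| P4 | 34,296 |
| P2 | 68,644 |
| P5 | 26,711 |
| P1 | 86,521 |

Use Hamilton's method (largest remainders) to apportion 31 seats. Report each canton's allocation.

P4=5, P2=10, P5=4, P1=12

Standard divisor: 216172 ÷ 31 ≈ 6973.29.
Standard quotas: P4 4.9182, P2 9.8438, P5 3.8305, P1 12.4075.
Lower quotas: P4 4, P2 9, P5 3, P1 12 (sum 28, leaving 3 seats).
Remainders in descending order: P4 0.9182, P2 0.8438, P5 0.8305, P1 0.4075.
Largest remainders: P4, P2, P5 receive the extra seats.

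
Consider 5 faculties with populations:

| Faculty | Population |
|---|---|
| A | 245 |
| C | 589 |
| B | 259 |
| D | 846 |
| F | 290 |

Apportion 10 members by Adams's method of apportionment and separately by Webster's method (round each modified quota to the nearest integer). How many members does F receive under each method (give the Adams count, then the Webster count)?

2 and 1

Adams: A 1, C 3, B 1, D 3, F 2.
Webster: A 1, C 3, B 1, D 4, F 1.
F gets 2 under Adams and 1 under Webster.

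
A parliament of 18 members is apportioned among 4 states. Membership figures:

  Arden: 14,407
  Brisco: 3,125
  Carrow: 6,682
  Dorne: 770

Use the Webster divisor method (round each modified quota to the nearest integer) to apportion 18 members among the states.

Standard divisor 24984/18 ≈ 1388; standard quotas: Arden 10.380, Brisco 2.251, Carrow 4.814, Dorne 0.555.
Rounding to the nearest integer gives Arden 10, Brisco 2, Carrow 5, Dorne 1 — total 18, matching the house size, so no adjustment is needed.

Arden 10; Brisco 2; Carrow 5; Dorne 1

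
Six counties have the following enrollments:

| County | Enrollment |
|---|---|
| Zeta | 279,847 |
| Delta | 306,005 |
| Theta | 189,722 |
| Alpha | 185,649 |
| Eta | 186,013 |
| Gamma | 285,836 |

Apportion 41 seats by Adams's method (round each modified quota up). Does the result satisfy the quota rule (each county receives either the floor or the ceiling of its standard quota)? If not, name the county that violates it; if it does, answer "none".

none

Standard quotas: Zeta 8.006, Delta 8.755, Theta 5.428, Alpha 5.311, Eta 5.322, Gamma 8.178.
Adams allocation: Zeta 8, Delta 9, Theta 6, Alpha 5, Eta 5, Gamma 8.
Every allocation lies between the lower and upper quota.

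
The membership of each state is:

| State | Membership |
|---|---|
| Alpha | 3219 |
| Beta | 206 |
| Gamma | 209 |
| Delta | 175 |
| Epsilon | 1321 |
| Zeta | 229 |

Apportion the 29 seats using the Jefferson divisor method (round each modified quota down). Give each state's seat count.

Alpha=18, Beta=1, Gamma=1, Delta=1, Epsilon=7, Zeta=1

Standard divisor 5359/29 ≈ 184.793; standard quotas: Alpha 17.419, Beta 1.115, Gamma 1.131, Delta 0.947, Epsilon 7.149, Zeta 1.239.
Rounding down gives 17, 1, 1, 0, 7, 1 = 27 seats, so the divisor must be adjusted.
With modified divisor 170: modified quotas Alpha 18.935, Beta 1.212, Gamma 1.229, Delta 1.029, Epsilon 7.771, Zeta 1.347.
Rounding down: Alpha 18, Beta 1, Gamma 1, Delta 1, Epsilon 7, Zeta 1 (total 29).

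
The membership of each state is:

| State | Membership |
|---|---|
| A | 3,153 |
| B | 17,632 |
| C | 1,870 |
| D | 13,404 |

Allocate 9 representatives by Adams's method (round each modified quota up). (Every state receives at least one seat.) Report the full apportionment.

A=1, B=4, C=1, D=3

Standard divisor 36059/9 ≈ 4006.556; standard quotas: A 0.787, B 4.401, C 0.467, D 3.346.
Rounding up gives 1, 5, 1, 4 = 11 seats, so the divisor must be adjusted.
With modified divisor 5200: modified quotas A 0.606, B 3.391, C 0.360, D 2.578.
Rounding up: A 1, B 4, C 1, D 3 (total 9).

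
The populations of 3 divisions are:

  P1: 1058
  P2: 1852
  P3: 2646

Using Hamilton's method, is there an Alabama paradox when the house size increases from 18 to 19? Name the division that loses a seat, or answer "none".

none

At 18 seats: P1 3, P2 6, P3 9.
At 19 seats: P1 4, P2 6, P3 9.
No division's allocation decreased.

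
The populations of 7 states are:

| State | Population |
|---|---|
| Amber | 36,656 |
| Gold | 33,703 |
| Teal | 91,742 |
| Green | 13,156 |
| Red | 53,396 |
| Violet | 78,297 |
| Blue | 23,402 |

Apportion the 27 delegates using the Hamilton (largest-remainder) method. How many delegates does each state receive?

Amber 3, Gold 3, Teal 8, Green 1, Red 4, Violet 6, Blue 2

Standard divisor: 330352 ÷ 27 ≈ 12235.259.
Standard quotas: Amber 2.9959, Gold 2.7546, Teal 7.4982, Green 1.0753, Red 4.3641, Violet 6.3993, Blue 1.9127.
Lower quotas: Amber 2, Gold 2, Teal 7, Green 1, Red 4, Violet 6, Blue 1 (sum 23, leaving 4 seats).
Remainders in descending order: Amber 0.9959, Blue 0.9127, Gold 0.7546, Teal 0.4982, Violet 0.3993, Red 0.3641, Green 0.0753.
Largest remainders: Amber, Blue, Gold, Teal receive the extra seats.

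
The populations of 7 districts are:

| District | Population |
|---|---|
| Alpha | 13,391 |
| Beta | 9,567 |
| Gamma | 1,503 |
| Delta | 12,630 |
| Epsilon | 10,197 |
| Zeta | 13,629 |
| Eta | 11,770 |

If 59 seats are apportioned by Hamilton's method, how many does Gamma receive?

1

Standard divisor: 72687 ÷ 59 ≈ 1231.983.
Standard quotas: Alpha 10.8695, Beta 7.7655, Gamma 1.2200, Delta 10.2518, Epsilon 8.2769, Zeta 11.0627, Eta 9.5537.
Lower quotas: Alpha 10, Beta 7, Gamma 1, Delta 10, Epsilon 8, Zeta 11, Eta 9 (sum 56, leaving 3 seats).
Remainders in descending order: Alpha 0.8695, Beta 0.7655, Eta 0.5537, Epsilon 0.2769, Delta 0.2518, Gamma 0.2200, Zeta 0.0627.
The surplus seats go to Alpha, Beta, Eta.
Gamma receives 1.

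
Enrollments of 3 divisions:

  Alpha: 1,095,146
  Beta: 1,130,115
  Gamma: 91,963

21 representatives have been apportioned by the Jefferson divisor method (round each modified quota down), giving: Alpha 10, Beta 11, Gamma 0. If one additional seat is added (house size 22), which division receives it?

Alpha

Priority for the next seat is population ÷ (current seats + 1).
Priorities: Alpha 99558.727, Beta 94176.250, Gamma 91963.000.
Highest priority: Alpha.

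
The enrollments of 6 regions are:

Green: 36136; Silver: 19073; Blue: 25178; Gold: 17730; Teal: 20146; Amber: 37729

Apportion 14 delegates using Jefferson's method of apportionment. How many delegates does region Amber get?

Standard divisor 155992/14 ≈ 11142.286; standard quotas: Green 3.243, Silver 1.712, Blue 2.260, Gold 1.591, Teal 1.808, Amber 3.386.
Rounding down gives 3, 1, 2, 1, 1, 3 = 11 seats, so the divisor must be adjusted.
With modified divisor 9200: modified quotas Green 3.928, Silver 2.073, Blue 2.737, Gold 1.927, Teal 2.190, Amber 4.101.
Rounding down: Green 3, Silver 2, Blue 2, Gold 1, Teal 2, Amber 4 (total 14).
Amber receives 4.

4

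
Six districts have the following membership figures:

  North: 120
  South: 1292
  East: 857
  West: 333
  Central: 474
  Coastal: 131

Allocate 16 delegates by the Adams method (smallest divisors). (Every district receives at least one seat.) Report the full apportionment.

North=1; South=6; East=4; West=2; Central=2; Coastal=1

Standard divisor 3207/16 ≈ 200.438; standard quotas: North 0.599, South 6.446, East 4.276, West 1.661, Central 2.365, Coastal 0.654.
Rounding up gives 1, 7, 5, 2, 3, 1 = 19 seats, so the divisor must be adjusted.
With modified divisor 250: modified quotas North 0.480, South 5.168, East 3.428, West 1.332, Central 1.896, Coastal 0.524.
Rounding up: North 1, South 6, East 4, West 2, Central 2, Coastal 1 (total 16).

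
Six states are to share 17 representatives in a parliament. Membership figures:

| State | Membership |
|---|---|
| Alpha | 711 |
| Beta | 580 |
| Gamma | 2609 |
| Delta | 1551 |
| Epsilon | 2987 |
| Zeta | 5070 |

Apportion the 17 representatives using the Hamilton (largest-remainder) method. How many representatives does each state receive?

Alpha: 1, Beta: 1, Gamma: 3, Delta: 2, Epsilon: 4, Zeta: 6

Standard divisor: 13508 ÷ 17 ≈ 794.588.
Standard quotas: Alpha 0.8948, Beta 0.7299, Gamma 3.2835, Delta 1.9520, Epsilon 3.7592, Zeta 6.3807.
Lower quotas: Alpha 0, Beta 0, Gamma 3, Delta 1, Epsilon 3, Zeta 6 (sum 13, leaving 4 seats).
Remainders in descending order: Delta 0.9520, Alpha 0.8948, Epsilon 0.7592, Beta 0.7299, Zeta 0.3807, Gamma 0.2835.
Largest remainders: Delta, Alpha, Epsilon, Beta receive the extra seats.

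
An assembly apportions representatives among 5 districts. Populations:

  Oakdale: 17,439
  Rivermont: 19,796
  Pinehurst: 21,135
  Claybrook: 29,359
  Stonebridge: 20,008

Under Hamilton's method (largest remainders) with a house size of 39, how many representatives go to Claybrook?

11

Standard divisor: 107737 ÷ 39 ≈ 2762.487.
Standard quotas: Oakdale 6.3128, Rivermont 7.1660, Pinehurst 7.6507, Claybrook 10.6277, Stonebridge 7.2427.
Lower quotas: Oakdale 6, Rivermont 7, Pinehurst 7, Claybrook 10, Stonebridge 7 (sum 37, leaving 2 seats).
Remainders in descending order: Pinehurst 0.6507, Claybrook 0.6277, Oakdale 0.3128, Stonebridge 0.2427, Rivermont 0.1660.
The surplus seats go to Pinehurst, Claybrook.
Claybrook receives 11.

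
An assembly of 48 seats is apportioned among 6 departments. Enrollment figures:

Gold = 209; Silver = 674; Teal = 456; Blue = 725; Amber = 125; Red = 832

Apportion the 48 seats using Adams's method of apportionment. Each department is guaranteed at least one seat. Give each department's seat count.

Gold=4, Silver=11, Teal=7, Blue=11, Amber=2, Red=13

Standard divisor 3021/48 ≈ 62.938; standard quotas: Gold 3.321, Silver 10.709, Teal 7.245, Blue 11.519, Amber 1.986, Red 13.219.
Rounding up gives 4, 11, 8, 12, 2, 14 = 51 seats, so the divisor must be adjusted.
With modified divisor 67: modified quotas Gold 3.119, Silver 10.060, Teal 6.806, Blue 10.821, Amber 1.866, Red 12.418.
Rounding up: Gold 4, Silver 11, Teal 7, Blue 11, Amber 2, Red 13 (total 48).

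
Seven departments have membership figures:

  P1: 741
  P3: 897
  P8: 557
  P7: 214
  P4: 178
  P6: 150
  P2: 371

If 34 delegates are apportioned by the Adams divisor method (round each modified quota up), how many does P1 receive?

Standard divisor 3108/34 ≈ 91.412; standard quotas: P1 8.106, P3 9.813, P8 6.093, P7 2.341, P4 1.947, P6 1.641, P2 4.059.
Rounding up gives 9, 10, 7, 3, 2, 2, 5 = 38 seats, so the divisor must be adjusted.
With modified divisor 100: modified quotas P1 7.410, P3 8.970, P8 5.570, P7 2.140, P4 1.780, P6 1.500, P2 3.710.
Rounding up: P1 8, P3 9, P8 6, P7 3, P4 2, P6 2, P2 4 (total 34).
P1 receives 8.

8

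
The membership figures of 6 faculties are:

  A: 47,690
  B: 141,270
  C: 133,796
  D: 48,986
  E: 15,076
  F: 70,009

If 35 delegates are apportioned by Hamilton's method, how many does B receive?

11

Total 456827; standard divisor 456827/35 ≈ 13052.2.
Standard quotas: A 3.6538, B 10.8235, C 10.2508, D 3.7531, E 1.1551, F 5.3638.
Lower quotas: A 3, B 10, C 10, D 3, E 1, F 5 (sum 32, leaving 3 seats).
Remainders in descending order: B 0.8235, D 0.7531, A 0.6538, F 0.3638, C 0.2508, E 0.1551.
The surplus seats go to B, D, A.
B receives 11.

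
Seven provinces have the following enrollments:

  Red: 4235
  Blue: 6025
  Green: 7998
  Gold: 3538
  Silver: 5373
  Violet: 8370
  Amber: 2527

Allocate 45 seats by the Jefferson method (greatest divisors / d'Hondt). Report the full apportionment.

Red=5; Blue=7; Green=10; Gold=4; Silver=6; Violet=10; Amber=3

Standard divisor 38066/45 ≈ 845.911; standard quotas: Red 5.006, Blue 7.122, Green 9.455, Gold 4.182, Silver 6.352, Violet 9.895, Amber 2.987.
Rounding down gives 5, 7, 9, 4, 6, 9, 2 = 42 seats, so the divisor must be adjusted.
With modified divisor 780: modified quotas Red 5.429, Blue 7.724, Green 10.254, Gold 4.536, Silver 6.888, Violet 10.731, Amber 3.240.
Rounding down: Red 5, Blue 7, Green 10, Gold 4, Silver 6, Violet 10, Amber 3 (total 45).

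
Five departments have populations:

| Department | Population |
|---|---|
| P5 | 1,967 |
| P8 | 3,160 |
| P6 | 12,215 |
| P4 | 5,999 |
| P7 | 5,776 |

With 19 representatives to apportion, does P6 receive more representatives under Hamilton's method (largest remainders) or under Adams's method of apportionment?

Hamilton: P5 1, P8 2, P6 8, P4 4, P7 4.
Adams: P5 2, P8 2, P6 7, P4 4, P7 4.
P6 gets 8 under Hamilton and 7 under Adams.

Hamilton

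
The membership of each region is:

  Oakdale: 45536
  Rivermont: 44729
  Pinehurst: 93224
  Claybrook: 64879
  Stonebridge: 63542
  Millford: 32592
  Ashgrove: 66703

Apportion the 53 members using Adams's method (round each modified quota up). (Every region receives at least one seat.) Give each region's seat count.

Oakdale 6, Rivermont 6, Pinehurst 12, Claybrook 8, Stonebridge 8, Millford 4, Ashgrove 9

Standard divisor 411205/53 ≈ 7758.585; standard quotas: Oakdale 5.869, Rivermont 5.765, Pinehurst 12.016, Claybrook 8.362, Stonebridge 8.190, Millford 4.201, Ashgrove 8.597.
Rounding up gives 6, 6, 13, 9, 9, 5, 9 = 57 seats, so the divisor must be adjusted.
With modified divisor 8200: modified quotas Oakdale 5.553, Rivermont 5.455, Pinehurst 11.369, Claybrook 7.912, Stonebridge 7.749, Millford 3.975, Ashgrove 8.135.
Rounding up: Oakdale 6, Rivermont 6, Pinehurst 12, Claybrook 8, Stonebridge 8, Millford 4, Ashgrove 9 (total 53).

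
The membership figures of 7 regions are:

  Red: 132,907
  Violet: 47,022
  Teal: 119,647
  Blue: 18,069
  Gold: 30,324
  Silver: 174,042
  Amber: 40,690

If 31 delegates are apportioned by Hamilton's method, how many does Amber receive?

2

Total 562701; standard divisor 562701/31 ≈ 18151.645.
Standard quotas: Red 7.3220, Violet 2.5905, Teal 6.5915, Blue 0.9954, Gold 1.6706, Silver 9.5882, Amber 2.2417.
Lower quotas: Red 7, Violet 2, Teal 6, Blue 0, Gold 1, Silver 9, Amber 2 (sum 27, leaving 4 seats).
Remainders in descending order: Blue 0.9954, Gold 0.6706, Teal 0.5915, Violet 0.5905, Silver 0.5882, Red 0.3220, Amber 0.2417.
The surplus seats go to Blue, Gold, Teal, Violet.
Amber receives 2.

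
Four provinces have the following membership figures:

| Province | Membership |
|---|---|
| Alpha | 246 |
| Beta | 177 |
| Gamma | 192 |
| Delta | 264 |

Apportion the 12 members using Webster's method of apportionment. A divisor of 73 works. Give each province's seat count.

Alpha=3, Beta=2, Gamma=3, Delta=4

With modified divisor 73: modified quotas Alpha 3.370, Beta 2.425, Gamma 2.630, Delta 3.616.
Rounding to the nearest integer: Alpha 3, Beta 2, Gamma 3, Delta 4 (total 12).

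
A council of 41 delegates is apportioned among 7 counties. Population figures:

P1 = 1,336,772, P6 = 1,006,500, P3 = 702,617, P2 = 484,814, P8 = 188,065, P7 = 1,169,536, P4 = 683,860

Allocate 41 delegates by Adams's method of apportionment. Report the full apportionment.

P1: 10, P6: 7, P3: 5, P2: 4, P8: 2, P7: 8, P4: 5

Standard divisor 5572164/41 ≈ 135906.439; standard quotas: P1 9.836, P6 7.406, P3 5.170, P2 3.567, P8 1.384, P7 8.605, P4 5.032.
Rounding up gives 10, 8, 6, 4, 2, 9, 6 = 45 seats, so the divisor must be adjusted.
With modified divisor 147400: modified quotas P1 9.069, P6 6.828, P3 4.767, P2 3.289, P8 1.276, P7 7.934, P4 4.639.
Rounding up: P1 10, P6 7, P3 5, P2 4, P8 2, P7 8, P4 5 (total 41).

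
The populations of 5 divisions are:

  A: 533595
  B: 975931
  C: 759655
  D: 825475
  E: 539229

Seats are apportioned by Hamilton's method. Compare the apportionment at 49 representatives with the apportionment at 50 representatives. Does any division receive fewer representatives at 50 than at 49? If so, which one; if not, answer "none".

At 49 seats: A 7, B 13, C 10, D 11, E 8.
At 50 seats: A 7, B 14, C 11, D 11, E 7.
E drops from 8 to 7.

E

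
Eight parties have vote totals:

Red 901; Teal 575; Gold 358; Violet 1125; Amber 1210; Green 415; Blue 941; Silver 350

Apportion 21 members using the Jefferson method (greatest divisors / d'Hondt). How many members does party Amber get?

Standard divisor 5875/21 ≈ 279.762; standard quotas: Red 3.221, Teal 2.055, Gold 1.280, Violet 4.021, Amber 4.325, Green 1.483, Blue 3.364, Silver 1.251.
Rounding down gives 3, 2, 1, 4, 4, 1, 3, 1 = 19 seats, so the divisor must be adjusted.
With modified divisor 230: modified quotas Red 3.917, Teal 2.500, Gold 1.557, Violet 4.891, Amber 5.261, Green 1.804, Blue 4.091, Silver 1.522.
Rounding down: Red 3, Teal 2, Gold 1, Violet 4, Amber 5, Green 1, Blue 4, Silver 1 (total 21).
Amber receives 5.

5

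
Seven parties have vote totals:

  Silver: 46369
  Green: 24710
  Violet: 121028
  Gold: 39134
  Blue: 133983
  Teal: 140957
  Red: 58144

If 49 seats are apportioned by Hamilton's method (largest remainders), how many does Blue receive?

12

Standard divisor: 564325 ÷ 49 ≈ 11516.837.
Standard quotas: Silver 4.0262, Green 2.1456, Violet 10.5088, Gold 3.3980, Blue 11.6337, Teal 12.2392, Red 5.0486.
Lower quotas: Silver 4, Green 2, Violet 10, Gold 3, Blue 11, Teal 12, Red 5 (sum 47, leaving 2 seats).
Remainders in descending order: Blue 0.6337, Violet 0.5088, Gold 0.3980, Teal 0.2392, Green 0.1456, Red 0.0486, Silver 0.0262.
Largest remainders: Blue, Violet receive the extra seats.
Blue receives 12.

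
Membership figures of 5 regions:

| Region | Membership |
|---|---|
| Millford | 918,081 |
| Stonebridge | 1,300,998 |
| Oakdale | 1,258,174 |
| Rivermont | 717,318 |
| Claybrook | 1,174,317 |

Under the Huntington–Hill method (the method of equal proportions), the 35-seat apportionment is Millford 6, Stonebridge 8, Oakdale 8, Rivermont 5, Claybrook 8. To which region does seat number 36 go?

Priority for the next seat is population ÷ (√(s·(s+1))).
Priorities: Millford 141662.974, Stonebridge 153324.085, Oakdale 148277.228, Rivermont 130963.750, Claybrook 138394.586.
Highest priority: Stonebridge.

Stonebridge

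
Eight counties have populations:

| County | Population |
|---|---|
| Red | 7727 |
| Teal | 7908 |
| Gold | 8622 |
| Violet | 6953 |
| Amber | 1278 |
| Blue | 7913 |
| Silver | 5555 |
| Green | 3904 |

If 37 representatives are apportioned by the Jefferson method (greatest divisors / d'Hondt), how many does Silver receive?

4

Standard divisor 49860/37 ≈ 1347.568; standard quotas: Red 5.734, Teal 5.868, Gold 6.398, Violet 5.160, Amber 0.948, Blue 5.872, Silver 4.122, Green 2.897.
Rounding down gives 5, 5, 6, 5, 0, 5, 4, 2 = 32 seats, so the divisor must be adjusted.
With modified divisor 1250: modified quotas Red 6.182, Teal 6.326, Gold 6.898, Violet 5.562, Amber 1.022, Blue 6.330, Silver 4.444, Green 3.123.
Rounding down: Red 6, Teal 6, Gold 6, Violet 5, Amber 1, Blue 6, Silver 4, Green 3 (total 37).
Silver receives 4.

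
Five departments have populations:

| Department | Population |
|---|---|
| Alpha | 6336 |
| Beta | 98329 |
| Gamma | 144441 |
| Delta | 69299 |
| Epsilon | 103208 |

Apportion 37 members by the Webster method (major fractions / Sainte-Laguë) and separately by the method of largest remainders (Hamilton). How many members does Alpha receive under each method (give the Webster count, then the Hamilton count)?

1 and 0

Webster: Alpha 1, Beta 9, Gamma 12, Delta 6, Epsilon 9.
Hamilton: Alpha 0, Beta 9, Gamma 13, Delta 6, Epsilon 9.
Alpha gets 1 under Webster and 0 under Hamilton.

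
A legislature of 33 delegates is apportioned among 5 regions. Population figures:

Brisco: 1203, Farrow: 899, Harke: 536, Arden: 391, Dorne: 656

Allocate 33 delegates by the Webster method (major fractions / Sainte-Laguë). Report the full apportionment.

Brisco=11, Farrow=8, Harke=5, Arden=3, Dorne=6

Standard divisor 3685/33 ≈ 111.667; standard quotas: Brisco 10.773, Farrow 8.051, Harke 4.800, Arden 3.501, Dorne 5.875.
Rounding to the nearest integer gives 11, 8, 5, 4, 6 = 34 seats, so the divisor must be adjusted.
With modified divisor 113: modified quotas Brisco 10.646, Farrow 7.956, Harke 4.743, Arden 3.460, Dorne 5.805.
Rounding to the nearest integer: Brisco 11, Farrow 8, Harke 5, Arden 3, Dorne 6 (total 33).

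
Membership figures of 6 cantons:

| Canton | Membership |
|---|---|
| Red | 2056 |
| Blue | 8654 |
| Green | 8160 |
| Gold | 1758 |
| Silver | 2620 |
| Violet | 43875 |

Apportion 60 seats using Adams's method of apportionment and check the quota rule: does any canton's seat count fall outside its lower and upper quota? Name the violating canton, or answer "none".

Violet

Standard quotas: Red 1.838, Blue 7.736, Green 7.294, Gold 1.571, Silver 2.342, Violet 39.219.
Adams allocation: Red 2, Blue 8, Green 7, Gold 2, Silver 3, Violet 38.
Violet has quota 39.219 (lower 39, upper 40) but receives 38 — outside the quota interval.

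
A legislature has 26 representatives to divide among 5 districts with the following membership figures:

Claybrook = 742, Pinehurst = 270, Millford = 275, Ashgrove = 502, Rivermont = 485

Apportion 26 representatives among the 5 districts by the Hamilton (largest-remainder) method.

Claybrook 8; Pinehurst 3; Millford 3; Ashgrove 6; Rivermont 6

Standard divisor: 2274 ÷ 26 ≈ 87.462.
Standard quotas: Claybrook 8.484, Pinehurst 3.087, Millford 3.144, Ashgrove 5.740, Rivermont 5.545.
Lower quotas: Claybrook 8, Pinehurst 3, Millford 3, Ashgrove 5, Rivermont 5 (sum 24, leaving 2 seats).
Remainders in descending order: Ashgrove 0.740, Rivermont 0.545, Claybrook 0.484, Millford 0.144, Pinehurst 0.087.
Largest remainders: Ashgrove, Rivermont receive the extra seats.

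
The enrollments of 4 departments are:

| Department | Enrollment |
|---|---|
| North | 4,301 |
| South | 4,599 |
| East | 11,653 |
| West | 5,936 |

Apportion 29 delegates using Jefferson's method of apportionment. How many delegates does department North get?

Standard divisor 26489/29 ≈ 913.414; standard quotas: North 4.709, South 5.035, East 12.758, West 6.499.
Rounding down gives 4, 5, 12, 6 = 27 seats, so the divisor must be adjusted.
With modified divisor 854: modified quotas North 5.036, South 5.385, East 13.645, West 6.951.
Rounding down: North 5, South 5, East 13, West 6 (total 29).
North receives 5.

5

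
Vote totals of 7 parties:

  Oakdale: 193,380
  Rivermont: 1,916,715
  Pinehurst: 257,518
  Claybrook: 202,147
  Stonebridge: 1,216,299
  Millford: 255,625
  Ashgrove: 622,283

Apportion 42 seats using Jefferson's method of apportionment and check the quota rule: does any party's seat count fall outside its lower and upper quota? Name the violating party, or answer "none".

Standard quotas: Oakdale 1.741, Rivermont 17.260, Pinehurst 2.319, Claybrook 1.820, Stonebridge 10.953, Millford 2.302, Ashgrove 5.604.
Jefferson allocation: Oakdale 1, Rivermont 18, Pinehurst 2, Claybrook 1, Stonebridge 12, Millford 2, Ashgrove 6.
Stonebridge has quota 10.953 (lower 10, upper 11) but receives 12 — outside the quota interval.

Stonebridge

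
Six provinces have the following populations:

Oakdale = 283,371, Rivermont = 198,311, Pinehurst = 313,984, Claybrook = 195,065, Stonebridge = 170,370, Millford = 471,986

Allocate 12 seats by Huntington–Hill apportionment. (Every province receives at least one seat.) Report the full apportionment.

With divisor 137091: modified quotas Oakdale 2.067, Rivermont 1.447, Pinehurst 2.290, Claybrook 1.423, Stonebridge 1.243, Millford 3.443.
Geometric-mean thresholds: Oakdale √(2·3)=2.449, Rivermont √(1·2)=1.414, Pinehurst √(2·3)=2.449, Claybrook √(1·2)=1.414, Stonebridge √(1·2)=1.414, Millford √(3·4)=3.464.
Each quota rounded against its threshold gives Oakdale 2, Rivermont 2, Pinehurst 2, Claybrook 2, Stonebridge 1, Millford 3 (total 12).

Oakdale: 2; Rivermont: 2; Pinehurst: 2; Claybrook: 2; Stonebridge: 1; Millford: 3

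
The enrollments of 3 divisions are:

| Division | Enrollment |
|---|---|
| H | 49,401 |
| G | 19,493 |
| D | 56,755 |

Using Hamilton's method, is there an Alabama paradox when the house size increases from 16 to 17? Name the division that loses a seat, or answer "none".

At 16 seats: H 6, G 3, D 7.
At 17 seats: H 7, G 2, D 8.
G drops from 3 to 2.

G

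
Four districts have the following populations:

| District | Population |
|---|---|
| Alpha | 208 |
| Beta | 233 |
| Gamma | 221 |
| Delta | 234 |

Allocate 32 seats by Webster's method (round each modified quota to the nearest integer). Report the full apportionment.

Alpha=8, Beta=8, Gamma=8, Delta=8

Standard divisor 896/32 ≈ 28; standard quotas: Alpha 7.429, Beta 8.321, Gamma 7.893, Delta 8.357.
Rounding to the nearest integer gives 7, 8, 8, 8 = 31 seats, so the divisor must be adjusted.
With modified divisor 27.6: modified quotas Alpha 7.536, Beta 8.442, Gamma 8.007, Delta 8.478.
Rounding to the nearest integer: Alpha 8, Beta 8, Gamma 8, Delta 8 (total 32).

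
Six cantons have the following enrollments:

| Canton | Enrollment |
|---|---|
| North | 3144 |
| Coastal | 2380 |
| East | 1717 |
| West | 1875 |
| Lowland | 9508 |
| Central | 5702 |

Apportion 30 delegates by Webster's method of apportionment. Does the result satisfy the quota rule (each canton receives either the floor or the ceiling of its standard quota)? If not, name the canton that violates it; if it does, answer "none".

Standard quotas: North 3.877, Coastal 2.935, East 2.117, West 2.312, Lowland 11.726, Central 7.032.
Webster allocation: North 4, Coastal 3, East 2, West 2, Lowland 12, Central 7.
Every allocation lies between the lower and upper quota.

none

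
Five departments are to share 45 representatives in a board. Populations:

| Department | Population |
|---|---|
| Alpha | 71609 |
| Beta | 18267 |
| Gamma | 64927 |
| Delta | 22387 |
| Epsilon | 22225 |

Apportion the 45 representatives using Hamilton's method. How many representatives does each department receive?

Total 199415; standard divisor 199415/45 ≈ 4431.444.
Standard quotas: Alpha 16.1593, Beta 4.1221, Gamma 14.6514, Delta 5.0519, Epsilon 5.0153.
Lower quotas: Alpha 16, Beta 4, Gamma 14, Delta 5, Epsilon 5 (sum 44, leaving 1 seat).
Remainders in descending order: Gamma 0.6514, Alpha 0.1593, Beta 0.1221, Delta 0.0519, Epsilon 0.0153.
The surplus seat goes to Gamma.

Alpha 16, Beta 4, Gamma 15, Delta 5, Epsilon 5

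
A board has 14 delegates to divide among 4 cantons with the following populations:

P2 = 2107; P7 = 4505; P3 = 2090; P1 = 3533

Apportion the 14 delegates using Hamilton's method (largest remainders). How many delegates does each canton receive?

P2: 3; P7: 5; P3: 2; P1: 4

Total 12235; standard divisor 12235/14 ≈ 873.929.
Standard quotas: P2 2.411, P7 5.155, P3 2.391, P1 4.043.
Lower quotas: P2 2, P7 5, P3 2, P1 4 (sum 13, leaving 1 seat).
Remainders in descending order: P2 0.411, P3 0.391, P7 0.155, P1 0.043.
Largest remainder: P2 receives the extra seat.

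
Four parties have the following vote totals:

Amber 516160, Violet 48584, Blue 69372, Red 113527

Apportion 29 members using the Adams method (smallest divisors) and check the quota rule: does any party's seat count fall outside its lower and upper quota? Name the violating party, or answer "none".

Standard quotas: Amber 20.021, Violet 1.885, Blue 2.691, Red 4.404.
Adams allocation: Amber 19, Violet 2, Blue 3, Red 5.
Amber has quota 20.021 (lower 20, upper 21) but receives 19 — outside the quota interval.

Amber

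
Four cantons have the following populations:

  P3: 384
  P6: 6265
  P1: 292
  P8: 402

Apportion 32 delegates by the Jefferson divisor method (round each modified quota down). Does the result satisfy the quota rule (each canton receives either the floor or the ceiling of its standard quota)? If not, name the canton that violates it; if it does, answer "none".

Standard quotas: P3 1.673, P6 27.302, P1 1.273, P8 1.752.
Jefferson allocation: P3 1, P6 29, P1 1, P8 1.
P6 has quota 27.302 (lower 27, upper 28) but receives 29 — outside the quota interval.

P6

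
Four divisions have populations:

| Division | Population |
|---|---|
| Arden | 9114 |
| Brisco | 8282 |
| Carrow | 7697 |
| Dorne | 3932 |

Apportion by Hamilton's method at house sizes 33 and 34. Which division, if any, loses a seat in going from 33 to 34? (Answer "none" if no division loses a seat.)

At 33 seats: Arden 10, Brisco 9, Carrow 9, Dorne 5.
At 34 seats: Arden 11, Brisco 10, Carrow 9, Dorne 4.
Dorne drops from 5 to 4.

Dorne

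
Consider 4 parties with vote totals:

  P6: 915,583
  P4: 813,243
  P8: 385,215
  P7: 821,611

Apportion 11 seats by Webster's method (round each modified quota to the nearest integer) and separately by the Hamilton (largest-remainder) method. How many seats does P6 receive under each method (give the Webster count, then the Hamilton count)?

Webster: P6 4, P4 3, P8 1, P7 3.
Hamilton: P6 3, P4 3, P8 2, P7 3.
P6 gets 4 under Webster and 3 under Hamilton.

4 and 3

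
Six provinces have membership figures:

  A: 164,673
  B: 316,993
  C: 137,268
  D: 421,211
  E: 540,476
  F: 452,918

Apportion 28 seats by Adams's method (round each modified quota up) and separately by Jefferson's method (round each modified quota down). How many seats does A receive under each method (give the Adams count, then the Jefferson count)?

3 and 2

Adams: A 3, B 4, C 2, D 6, E 7, F 6.
Jefferson: A 2, B 4, C 2, D 6, E 8, F 6.
A gets 3 under Adams and 2 under Jefferson.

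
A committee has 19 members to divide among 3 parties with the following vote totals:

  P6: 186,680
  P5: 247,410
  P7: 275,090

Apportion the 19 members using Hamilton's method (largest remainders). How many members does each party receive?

The standard divisor is 709180/19 ≈ 37325.263.
Standard quotas: P6 5.0014, P5 6.6285, P7 7.3701.
Lower quotas: P6 5, P5 6, P7 7 (sum 18, leaving 1 seat).
Remainders in descending order: P5 0.6285, P7 0.3701, P6 0.0014.
The surplus seat goes to P5.

P6: 5, P5: 7, P7: 7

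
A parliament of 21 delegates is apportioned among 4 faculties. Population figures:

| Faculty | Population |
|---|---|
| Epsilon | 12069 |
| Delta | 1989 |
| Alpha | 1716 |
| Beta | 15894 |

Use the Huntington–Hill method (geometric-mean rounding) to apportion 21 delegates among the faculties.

Epsilon: 8; Delta: 1; Alpha: 1; Beta: 11

With divisor 1469: modified quotas Epsilon 8.216, Delta 1.354, Alpha 1.168, Beta 10.820.
Geometric-mean thresholds: Epsilon √(8·9)=8.485, Delta √(1·2)=1.414, Alpha √(1·2)=1.414, Beta √(10·11)=10.488.
Each quota rounded against its threshold gives Epsilon 8, Delta 1, Alpha 1, Beta 11 (total 21).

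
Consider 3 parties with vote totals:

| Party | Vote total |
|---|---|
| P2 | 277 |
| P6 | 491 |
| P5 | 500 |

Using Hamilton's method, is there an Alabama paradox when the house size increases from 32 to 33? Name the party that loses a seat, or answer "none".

At 32 seats: P2 7, P6 12, P5 13.
At 33 seats: P2 7, P6 13, P5 13.
No party's allocation decreased.

none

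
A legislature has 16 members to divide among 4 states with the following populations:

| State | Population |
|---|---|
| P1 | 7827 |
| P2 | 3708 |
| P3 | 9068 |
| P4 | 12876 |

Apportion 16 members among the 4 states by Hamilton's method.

P1 4; P2 2; P3 4; P4 6

Total 33479; standard divisor 33479/16 ≈ 2092.438.
Standard quotas: P1 3.7406, P2 1.7721, P3 4.3337, P4 6.1536.
Lower quotas: P1 3, P2 1, P3 4, P4 6 (sum 14, leaving 2 seats).
Remainders in descending order: P2 0.7721, P1 0.7406, P3 0.3337, P4 0.1536.
Largest remainders: P2, P1 receive the extra seats.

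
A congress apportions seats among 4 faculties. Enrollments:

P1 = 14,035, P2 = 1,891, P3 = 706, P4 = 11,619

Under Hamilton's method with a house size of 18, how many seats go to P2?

1

Standard divisor: 28251 ÷ 18 ≈ 1569.5.
Standard quotas: P1 8.9423, P2 1.2048, P3 0.4498, P4 7.4030.
Lower quotas: P1 8, P2 1, P3 0, P4 7 (sum 16, leaving 2 seats).
Remainders in descending order: P1 0.9423, P3 0.4498, P4 0.4030, P2 0.2048.
Largest remainders: P1, P3 receive the extra seats.
P2 receives 1.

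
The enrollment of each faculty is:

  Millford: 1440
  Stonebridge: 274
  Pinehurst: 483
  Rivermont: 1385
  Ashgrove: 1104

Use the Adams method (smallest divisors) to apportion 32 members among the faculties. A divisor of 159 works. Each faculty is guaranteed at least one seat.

Millford 10, Stonebridge 2, Pinehurst 4, Rivermont 9, Ashgrove 7

With modified divisor 159: modified quotas Millford 9.057, Stonebridge 1.723, Pinehurst 3.038, Rivermont 8.711, Ashgrove 6.943.
Rounding up: Millford 10, Stonebridge 2, Pinehurst 4, Rivermont 9, Ashgrove 7 (total 32).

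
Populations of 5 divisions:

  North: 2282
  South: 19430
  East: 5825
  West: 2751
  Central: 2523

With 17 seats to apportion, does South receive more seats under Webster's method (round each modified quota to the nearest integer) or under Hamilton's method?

Webster: North 1, South 11, East 3, West 1, Central 1.
Hamilton: North 1, South 10, East 3, West 2, Central 1.
South gets 11 under Webster and 10 under Hamilton.

Webster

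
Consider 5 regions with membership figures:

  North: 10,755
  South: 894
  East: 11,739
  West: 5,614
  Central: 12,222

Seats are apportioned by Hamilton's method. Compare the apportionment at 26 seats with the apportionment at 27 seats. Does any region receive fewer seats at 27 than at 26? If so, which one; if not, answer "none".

At 26 seats: North 7, South 1, East 7, West 3, Central 8.
At 27 seats: North 7, South 0, East 8, West 4, Central 8.
South drops from 1 to 0.

South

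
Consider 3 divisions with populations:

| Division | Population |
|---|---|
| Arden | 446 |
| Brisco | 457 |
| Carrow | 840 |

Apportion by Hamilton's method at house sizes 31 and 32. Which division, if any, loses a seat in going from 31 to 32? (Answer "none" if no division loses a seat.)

none

At 31 seats: Arden 8, Brisco 8, Carrow 15.
At 32 seats: Arden 8, Brisco 8, Carrow 16.
No division's allocation decreased.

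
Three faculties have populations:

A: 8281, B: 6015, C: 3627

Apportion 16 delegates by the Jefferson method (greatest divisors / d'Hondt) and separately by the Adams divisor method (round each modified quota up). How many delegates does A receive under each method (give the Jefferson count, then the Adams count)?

Jefferson: A 8, B 5, C 3.
Adams: A 7, B 5, C 4.
A gets 8 under Jefferson and 7 under Adams.

8 and 7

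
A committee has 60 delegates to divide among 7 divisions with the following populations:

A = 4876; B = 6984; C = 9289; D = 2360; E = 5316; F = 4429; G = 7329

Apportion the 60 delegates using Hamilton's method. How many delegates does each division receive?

The standard divisor is 40583/60 ≈ 676.383.
Standard quotas: A 7.2089, B 10.3255, C 13.7333, D 3.4891, E 7.8594, F 6.5481, G 10.8356.
Lower quotas: A 7, B 10, C 13, D 3, E 7, F 6, G 10 (sum 56, leaving 4 seats).
Remainders in descending order: E 0.8594, G 0.8356, C 0.7333, F 0.5481, D 0.4891, B 0.3255, A 0.2089.
The surplus seats go to E, G, C, F.

A 7, B 10, C 14, D 3, E 8, F 7, G 11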